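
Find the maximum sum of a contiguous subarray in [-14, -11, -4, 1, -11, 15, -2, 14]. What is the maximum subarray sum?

Using Kadane's algorithm on [-14, -11, -4, 1, -11, 15, -2, 14]:

Scanning through the array:
Position 1 (value -11): max_ending_here = -11, max_so_far = -11
Position 2 (value -4): max_ending_here = -4, max_so_far = -4
Position 3 (value 1): max_ending_here = 1, max_so_far = 1
Position 4 (value -11): max_ending_here = -10, max_so_far = 1
Position 5 (value 15): max_ending_here = 15, max_so_far = 15
Position 6 (value -2): max_ending_here = 13, max_so_far = 15
Position 7 (value 14): max_ending_here = 27, max_so_far = 27

Maximum subarray: [15, -2, 14]
Maximum sum: 27

The maximum subarray is [15, -2, 14] with sum 27. This subarray runs from index 5 to index 7.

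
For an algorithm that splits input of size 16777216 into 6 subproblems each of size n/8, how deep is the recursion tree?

For divide and conquer with division factor 8:

Problem sizes at each level:
Level 0: 16777216
Level 1: 2097152
Level 2: 262144
Level 3: 32768
Level 4: 4096
Level 5: 512
Level 6: 64
Level 7: 8
Level 8: 1

The root is level 0 and the size-1 base case is level 8 (the tree spans levels 0 through 8, i.e. 9 levels counting the root), so the depth is the number of divisions: log_8(16777216) = 8

The recursion tree depth is log_8(16777216) = 8. At each level, the problem size is divided by 8, so it takes 8 divisions to reduce to a base case of size 1. The algorithm makes 6 recursive calls at each level.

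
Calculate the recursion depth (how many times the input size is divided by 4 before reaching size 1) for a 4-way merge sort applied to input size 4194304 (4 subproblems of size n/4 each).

For divide and conquer with division factor 4:

Problem sizes at each level:
Level 0: 4194304
Level 1: 1048576
Level 2: 262144
Level 3: 65536
Level 4: 16384
Level 5: 4096
Level 6: 1024
Level 7: 256
Level 8: 64
Level 9: 16
Level 10: 4
Level 11: 1

The root is level 0 and the size-1 base case is level 11 (the tree spans levels 0 through 11, i.e. 12 levels counting the root), so the depth is the number of divisions: log_4(4194304) = 11

The recursion tree depth is log_4(4194304) = 11. At each level, the problem size is divided by 4, so it takes 11 divisions to reduce to a base case of size 1. The algorithm makes 4 recursive calls at each level.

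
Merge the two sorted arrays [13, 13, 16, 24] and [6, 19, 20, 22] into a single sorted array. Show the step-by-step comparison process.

Merging process:

Compare 13 vs 6: take 6 from right. Merged: [6]
Compare 13 vs 19: take 13 from left. Merged: [6, 13]
Compare 13 vs 19: take 13 from left. Merged: [6, 13, 13]
Compare 16 vs 19: take 16 from left. Merged: [6, 13, 13, 16]
Compare 24 vs 19: take 19 from right. Merged: [6, 13, 13, 16, 19]
Compare 24 vs 20: take 20 from right. Merged: [6, 13, 13, 16, 19, 20]
Compare 24 vs 22: take 22 from right. Merged: [6, 13, 13, 16, 19, 20, 22]
Append remaining from left: [24]. Merged: [6, 13, 13, 16, 19, 20, 22, 24]

Final merged array: [6, 13, 13, 16, 19, 20, 22, 24]
Total comparisons: 7

The merged array is [6, 13, 13, 16, 19, 20, 22, 24], requiring 7 comparisons. The merge step runs in O(n) time where n is the total number of elements.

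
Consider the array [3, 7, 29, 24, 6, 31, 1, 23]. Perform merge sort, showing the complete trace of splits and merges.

Merge sort trace:

Split: [3, 7, 29, 24, 6, 31, 1, 23] -> [3, 7, 29, 24] and [6, 31, 1, 23]
  Split: [3, 7, 29, 24] -> [3, 7] and [29, 24]
    Split: [3, 7] -> [3] and [7]
    Merge: [3] + [7] -> [3, 7]
    Split: [29, 24] -> [29] and [24]
    Merge: [29] + [24] -> [24, 29]
  Merge: [3, 7] + [24, 29] -> [3, 7, 24, 29]
  Split: [6, 31, 1, 23] -> [6, 31] and [1, 23]
    Split: [6, 31] -> [6] and [31]
    Merge: [6] + [31] -> [6, 31]
    Split: [1, 23] -> [1] and [23]
    Merge: [1] + [23] -> [1, 23]
  Merge: [6, 31] + [1, 23] -> [1, 6, 23, 31]
Merge: [3, 7, 24, 29] + [1, 6, 23, 31] -> [1, 3, 6, 7, 23, 24, 29, 31]

Final sorted array: [1, 3, 6, 7, 23, 24, 29, 31]

The merge sort proceeds by recursively splitting the array and merging sorted halves.
After all merges, the sorted array is [1, 3, 6, 7, 23, 24, 29, 31].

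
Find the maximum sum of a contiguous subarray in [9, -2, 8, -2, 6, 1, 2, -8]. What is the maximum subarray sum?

Using Kadane's algorithm on [9, -2, 8, -2, 6, 1, 2, -8]:

Scanning through the array:
Position 1 (value -2): max_ending_here = 7, max_so_far = 9
Position 2 (value 8): max_ending_here = 15, max_so_far = 15
Position 3 (value -2): max_ending_here = 13, max_so_far = 15
Position 4 (value 6): max_ending_here = 19, max_so_far = 19
Position 5 (value 1): max_ending_here = 20, max_so_far = 20
Position 6 (value 2): max_ending_here = 22, max_so_far = 22
Position 7 (value -8): max_ending_here = 14, max_so_far = 22

Maximum subarray: [9, -2, 8, -2, 6, 1, 2]
Maximum sum: 22

The maximum subarray is [9, -2, 8, -2, 6, 1, 2] with sum 22. This subarray runs from index 0 to index 6.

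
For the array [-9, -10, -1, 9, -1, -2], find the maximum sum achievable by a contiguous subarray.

Using Kadane's algorithm on [-9, -10, -1, 9, -1, -2]:

Scanning through the array:
Position 1 (value -10): max_ending_here = -10, max_so_far = -9
Position 2 (value -1): max_ending_here = -1, max_so_far = -1
Position 3 (value 9): max_ending_here = 9, max_so_far = 9
Position 4 (value -1): max_ending_here = 8, max_so_far = 9
Position 5 (value -2): max_ending_here = 6, max_so_far = 9

Maximum subarray: [9]
Maximum sum: 9

The maximum subarray is [9] with sum 9. This subarray runs from index 3 to index 3.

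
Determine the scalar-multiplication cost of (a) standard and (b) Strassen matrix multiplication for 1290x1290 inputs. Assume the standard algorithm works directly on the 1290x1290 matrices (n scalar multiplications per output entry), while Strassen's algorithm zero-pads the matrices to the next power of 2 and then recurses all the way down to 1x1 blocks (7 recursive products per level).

Matrix multiplication for 1290x1290 matrices:

Strassen's algorithm requires power-of-2 dimensions. Pad 1290x1290 to 2048x2048 (next power of 2).

Standard algorithm: 1290^3 = 2146689000 multiplications
Strassen's algorithm: 7^(log2(2048)) = 7^11 = 1977326743 multiplications
Savings: 2146689000 - 1977326743 = 169362257 multiplications

Standard: 2146689000 multiplications (1290^3). Strassen: 1977326743 multiplications (7^11, after padding to 2048x2048). Strassen reduces 8 recursive multiplications to 7 at each level.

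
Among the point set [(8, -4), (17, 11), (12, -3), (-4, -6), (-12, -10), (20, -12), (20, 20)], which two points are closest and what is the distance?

Computing all pairwise distances among 7 points:

d((8, -4), (17, 11)) = 17.4929
d((8, -4), (12, -3)) = 4.1231 <-- minimum
d((8, -4), (-4, -6)) = 12.1655
d((8, -4), (-12, -10)) = 20.8806
d((8, -4), (20, -12)) = 14.4222
d((8, -4), (20, 20)) = 26.8328
d((17, 11), (12, -3)) = 14.8661
d((17, 11), (-4, -6)) = 27.0185
d((17, 11), (-12, -10)) = 35.805
d((17, 11), (20, -12)) = 23.1948
d((17, 11), (20, 20)) = 9.4868
d((12, -3), (-4, -6)) = 16.2788
d((12, -3), (-12, -10)) = 25.0
d((12, -3), (20, -12)) = 12.0416
d((12, -3), (20, 20)) = 24.3516
d((-4, -6), (-12, -10)) = 8.9443
d((-4, -6), (20, -12)) = 24.7386
d((-4, -6), (20, 20)) = 35.3836
d((-12, -10), (20, -12)) = 32.0624
d((-12, -10), (20, 20)) = 43.8634
d((20, -12), (20, 20)) = 32.0

Closest pair: (8, -4) and (12, -3) with distance 4.1231

The closest pair is (8, -4) and (12, -3) with Euclidean distance 4.1231. For 7 points, brute-force pairwise comparison is shown above. For large n, the divide-and-conquer algorithm (sort by x, recurse on halves, check the dividing strip) achieves O(n log n).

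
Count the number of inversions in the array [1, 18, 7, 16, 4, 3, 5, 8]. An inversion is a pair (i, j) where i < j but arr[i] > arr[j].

Finding inversions in [1, 18, 7, 16, 4, 3, 5, 8]:

(1, 2): arr[1]=18 > arr[2]=7
(1, 3): arr[1]=18 > arr[3]=16
(1, 4): arr[1]=18 > arr[4]=4
(1, 5): arr[1]=18 > arr[5]=3
(1, 6): arr[1]=18 > arr[6]=5
(1, 7): arr[1]=18 > arr[7]=8
(2, 4): arr[2]=7 > arr[4]=4
(2, 5): arr[2]=7 > arr[5]=3
(2, 6): arr[2]=7 > arr[6]=5
(3, 4): arr[3]=16 > arr[4]=4
(3, 5): arr[3]=16 > arr[5]=3
(3, 6): arr[3]=16 > arr[6]=5
(3, 7): arr[3]=16 > arr[7]=8
(4, 5): arr[4]=4 > arr[5]=3

Total inversions: 14

The array has 14 inversion(s): (1,2), (1,3), (1,4), (1,5), (1,6), (1,7), (2,4), (2,5), (2,6), (3,4), (3,5), (3,6), (3,7), (4,5). Each pair (i,j) satisfies i < j and arr[i] > arr[j].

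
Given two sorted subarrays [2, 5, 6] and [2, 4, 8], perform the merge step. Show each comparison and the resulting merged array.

Merging process:

Compare 2 vs 2: take 2 from left. Merged: [2]
Compare 5 vs 2: take 2 from right. Merged: [2, 2]
Compare 5 vs 4: take 4 from right. Merged: [2, 2, 4]
Compare 5 vs 8: take 5 from left. Merged: [2, 2, 4, 5]
Compare 6 vs 8: take 6 from left. Merged: [2, 2, 4, 5, 6]
Append remaining from right: [8]. Merged: [2, 2, 4, 5, 6, 8]

Final merged array: [2, 2, 4, 5, 6, 8]
Total comparisons: 5

The merged array is [2, 2, 4, 5, 6, 8], requiring 5 comparisons. The merge step runs in O(n) time where n is the total number of elements.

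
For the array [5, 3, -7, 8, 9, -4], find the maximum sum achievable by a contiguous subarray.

Using Kadane's algorithm on [5, 3, -7, 8, 9, -4]:

Scanning through the array:
Position 1 (value 3): max_ending_here = 8, max_so_far = 8
Position 2 (value -7): max_ending_here = 1, max_so_far = 8
Position 3 (value 8): max_ending_here = 9, max_so_far = 9
Position 4 (value 9): max_ending_here = 18, max_so_far = 18
Position 5 (value -4): max_ending_here = 14, max_so_far = 18

Maximum subarray: [5, 3, -7, 8, 9]
Maximum sum: 18

The maximum subarray is [5, 3, -7, 8, 9] with sum 18. This subarray runs from index 0 to index 4.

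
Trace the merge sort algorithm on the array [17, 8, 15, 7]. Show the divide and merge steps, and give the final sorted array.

Merge sort trace:

Split: [17, 8, 15, 7] -> [17, 8] and [15, 7]
  Split: [17, 8] -> [17] and [8]
  Merge: [17] + [8] -> [8, 17]
  Split: [15, 7] -> [15] and [7]
  Merge: [15] + [7] -> [7, 15]
Merge: [8, 17] + [7, 15] -> [7, 8, 15, 17]

Final sorted array: [7, 8, 15, 17]

The merge sort proceeds by recursively splitting the array and merging sorted halves.
After all merges, the sorted array is [7, 8, 15, 17].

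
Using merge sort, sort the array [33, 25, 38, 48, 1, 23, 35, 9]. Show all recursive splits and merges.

Merge sort trace:

Split: [33, 25, 38, 48, 1, 23, 35, 9] -> [33, 25, 38, 48] and [1, 23, 35, 9]
  Split: [33, 25, 38, 48] -> [33, 25] and [38, 48]
    Split: [33, 25] -> [33] and [25]
    Merge: [33] + [25] -> [25, 33]
    Split: [38, 48] -> [38] and [48]
    Merge: [38] + [48] -> [38, 48]
  Merge: [25, 33] + [38, 48] -> [25, 33, 38, 48]
  Split: [1, 23, 35, 9] -> [1, 23] and [35, 9]
    Split: [1, 23] -> [1] and [23]
    Merge: [1] + [23] -> [1, 23]
    Split: [35, 9] -> [35] and [9]
    Merge: [35] + [9] -> [9, 35]
  Merge: [1, 23] + [9, 35] -> [1, 9, 23, 35]
Merge: [25, 33, 38, 48] + [1, 9, 23, 35] -> [1, 9, 23, 25, 33, 35, 38, 48]

Final sorted array: [1, 9, 23, 25, 33, 35, 38, 48]

The merge sort proceeds by recursively splitting the array and merging sorted halves.
After all merges, the sorted array is [1, 9, 23, 25, 33, 35, 38, 48].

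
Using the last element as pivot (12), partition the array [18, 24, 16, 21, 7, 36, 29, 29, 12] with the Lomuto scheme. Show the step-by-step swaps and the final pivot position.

Lomuto partition with pivot = 12:

Initial array: [18, 24, 16, 21, 7, 36, 29, 29, 12]

arr[0]=18 > 12: no swap
arr[1]=24 > 12: no swap
arr[2]=16 > 12: no swap
arr[3]=21 > 12: no swap
arr[4]=7 <= 12: swap with position 0, array becomes [7, 24, 16, 21, 18, 36, 29, 29, 12]
arr[5]=36 > 12: no swap
arr[6]=29 > 12: no swap
arr[7]=29 > 12: no swap

Place pivot at position 1: [7, 12, 16, 21, 18, 36, 29, 29, 24]
Pivot position: 1

After partitioning with pivot 12, the array becomes [7, 12, 16, 21, 18, 36, 29, 29, 24]. The pivot is placed at index 1. All elements to the left of the pivot are <= 12, and all elements to the right are > 12.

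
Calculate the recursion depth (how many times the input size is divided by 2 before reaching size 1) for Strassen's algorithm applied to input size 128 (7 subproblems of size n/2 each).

For divide and conquer with division factor 2:

Problem sizes at each level:
Level 0: 128
Level 1: 64
Level 2: 32
Level 3: 16
Level 4: 8
Level 5: 4
Level 6: 2
Level 7: 1

The root is level 0 and the size-1 base case is level 7 (the tree spans levels 0 through 7, i.e. 8 levels counting the root), so the depth is the number of divisions: log_2(128) = 7

The recursion tree depth is log_2(128) = 7. At each level, the problem size is divided by 2, so it takes 7 divisions to reduce to a base case of size 1. The algorithm makes 7 recursive calls at each level.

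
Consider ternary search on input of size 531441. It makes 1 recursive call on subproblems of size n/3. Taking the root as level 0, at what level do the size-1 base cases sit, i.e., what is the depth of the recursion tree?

For divide and conquer with division factor 3:

Problem sizes at each level:
Level 0: 531441
Level 1: 177147
Level 2: 59049
Level 3: 19683
Level 4: 6561
Level 5: 2187
Level 6: 729
Level 7: 243
Level 8: 81
Level 9: 27
Level 10: 9
Level 11: 3
Level 12: 1

The root is level 0 and the size-1 base case is level 12 (the tree spans levels 0 through 12, i.e. 13 levels counting the root), so the depth is the number of divisions: log_3(531441) = 12

The recursion tree depth is log_3(531441) = 12. At each level, the problem size is divided by 3, so it takes 12 divisions to reduce to a base case of size 1. The algorithm makes 1 recursive call at each level.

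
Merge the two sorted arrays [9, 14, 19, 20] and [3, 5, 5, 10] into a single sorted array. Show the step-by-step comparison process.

Merging process:

Compare 9 vs 3: take 3 from right. Merged: [3]
Compare 9 vs 5: take 5 from right. Merged: [3, 5]
Compare 9 vs 5: take 5 from right. Merged: [3, 5, 5]
Compare 9 vs 10: take 9 from left. Merged: [3, 5, 5, 9]
Compare 14 vs 10: take 10 from right. Merged: [3, 5, 5, 9, 10]
Append remaining from left: [14, 19, 20]. Merged: [3, 5, 5, 9, 10, 14, 19, 20]

Final merged array: [3, 5, 5, 9, 10, 14, 19, 20]
Total comparisons: 5

The merged array is [3, 5, 5, 9, 10, 14, 19, 20], requiring 5 comparisons. The merge step runs in O(n) time where n is the total number of elements.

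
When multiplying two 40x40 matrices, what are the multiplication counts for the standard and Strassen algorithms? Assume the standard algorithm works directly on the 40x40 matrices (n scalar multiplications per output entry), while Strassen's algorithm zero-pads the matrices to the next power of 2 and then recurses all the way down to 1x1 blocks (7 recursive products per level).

Matrix multiplication for 40x40 matrices:

Strassen's algorithm requires power-of-2 dimensions. Pad 40x40 to 64x64 (next power of 2).

Standard algorithm: 40^3 = 64000 multiplications
Strassen's algorithm: 7^(log2(64)) = 7^6 = 117649 multiplications
Difference: 64000 - 117649 = -53649 (Strassen uses MORE here due to padding overhead — for small or just-over-power-of-2 n, padding can outweigh the per-level savings)

Standard: 64000 multiplications (40^3). Strassen: 117649 multiplications (7^6, after padding to 64x64). Strassen reduces 8 recursive multiplications to 7 at each level.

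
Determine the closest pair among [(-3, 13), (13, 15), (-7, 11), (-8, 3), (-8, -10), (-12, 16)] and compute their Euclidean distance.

Computing all pairwise distances among 6 points:

d((-3, 13), (13, 15)) = 16.1245
d((-3, 13), (-7, 11)) = 4.4721 <-- minimum
d((-3, 13), (-8, 3)) = 11.1803
d((-3, 13), (-8, -10)) = 23.5372
d((-3, 13), (-12, 16)) = 9.4868
d((13, 15), (-7, 11)) = 20.3961
d((13, 15), (-8, 3)) = 24.1868
d((13, 15), (-8, -10)) = 32.6497
d((13, 15), (-12, 16)) = 25.02
d((-7, 11), (-8, 3)) = 8.0623
d((-7, 11), (-8, -10)) = 21.0238
d((-7, 11), (-12, 16)) = 7.0711
d((-8, 3), (-8, -10)) = 13.0
d((-8, 3), (-12, 16)) = 13.6015
d((-8, -10), (-12, 16)) = 26.3059

Closest pair: (-3, 13) and (-7, 11) with distance 4.4721

The closest pair is (-3, 13) and (-7, 11) with Euclidean distance 4.4721. For 6 points, brute-force pairwise comparison is shown above. For large n, the divide-and-conquer algorithm (sort by x, recurse on halves, check the dividing strip) achieves O(n log n).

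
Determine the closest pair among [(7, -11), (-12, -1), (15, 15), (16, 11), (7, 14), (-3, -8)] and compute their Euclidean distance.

Computing all pairwise distances among 6 points:

d((7, -11), (-12, -1)) = 21.4709
d((7, -11), (15, 15)) = 27.2029
d((7, -11), (16, 11)) = 23.7697
d((7, -11), (7, 14)) = 25.0
d((7, -11), (-3, -8)) = 10.4403
d((-12, -1), (15, 15)) = 31.3847
d((-12, -1), (16, 11)) = 30.4631
d((-12, -1), (7, 14)) = 24.2074
d((-12, -1), (-3, -8)) = 11.4018
d((15, 15), (16, 11)) = 4.1231 <-- minimum
d((15, 15), (7, 14)) = 8.0623
d((15, 15), (-3, -8)) = 29.2062
d((16, 11), (7, 14)) = 9.4868
d((16, 11), (-3, -8)) = 26.8701
d((7, 14), (-3, -8)) = 24.1661

Closest pair: (15, 15) and (16, 11) with distance 4.1231

The closest pair is (15, 15) and (16, 11) with Euclidean distance 4.1231. For 6 points, brute-force pairwise comparison is shown above. For large n, the divide-and-conquer algorithm (sort by x, recurse on halves, check the dividing strip) achieves O(n log n).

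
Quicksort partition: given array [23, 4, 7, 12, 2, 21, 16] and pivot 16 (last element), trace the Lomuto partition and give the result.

Lomuto partition with pivot = 16:

Initial array: [23, 4, 7, 12, 2, 21, 16]

arr[0]=23 > 16: no swap
arr[1]=4 <= 16: swap with position 0, array becomes [4, 23, 7, 12, 2, 21, 16]
arr[2]=7 <= 16: swap with position 1, array becomes [4, 7, 23, 12, 2, 21, 16]
arr[3]=12 <= 16: swap with position 2, array becomes [4, 7, 12, 23, 2, 21, 16]
arr[4]=2 <= 16: swap with position 3, array becomes [4, 7, 12, 2, 23, 21, 16]
arr[5]=21 > 16: no swap

Place pivot at position 4: [4, 7, 12, 2, 16, 21, 23]
Pivot position: 4

After partitioning with pivot 16, the array becomes [4, 7, 12, 2, 16, 21, 23]. The pivot is placed at index 4. All elements to the left of the pivot are <= 16, and all elements to the right are > 16.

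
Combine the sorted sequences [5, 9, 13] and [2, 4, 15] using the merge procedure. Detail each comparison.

Merging process:

Compare 5 vs 2: take 2 from right. Merged: [2]
Compare 5 vs 4: take 4 from right. Merged: [2, 4]
Compare 5 vs 15: take 5 from left. Merged: [2, 4, 5]
Compare 9 vs 15: take 9 from left. Merged: [2, 4, 5, 9]
Compare 13 vs 15: take 13 from left. Merged: [2, 4, 5, 9, 13]
Append remaining from right: [15]. Merged: [2, 4, 5, 9, 13, 15]

Final merged array: [2, 4, 5, 9, 13, 15]
Total comparisons: 5

The merged array is [2, 4, 5, 9, 13, 15], requiring 5 comparisons. The merge step runs in O(n) time where n is the total number of elements.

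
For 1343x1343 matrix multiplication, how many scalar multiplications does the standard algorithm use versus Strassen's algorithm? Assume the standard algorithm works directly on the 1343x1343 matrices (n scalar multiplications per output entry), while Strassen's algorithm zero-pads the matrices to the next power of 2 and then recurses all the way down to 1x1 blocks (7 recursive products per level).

Matrix multiplication for 1343x1343 matrices:

Strassen's algorithm requires power-of-2 dimensions. Pad 1343x1343 to 2048x2048 (next power of 2).

Standard algorithm: 1343^3 = 2422300607 multiplications
Strassen's algorithm: 7^(log2(2048)) = 7^11 = 1977326743 multiplications
Savings: 2422300607 - 1977326743 = 444973864 multiplications

Standard: 2422300607 multiplications (1343^3). Strassen: 1977326743 multiplications (7^11, after padding to 2048x2048). Strassen reduces 8 recursive multiplications to 7 at each level.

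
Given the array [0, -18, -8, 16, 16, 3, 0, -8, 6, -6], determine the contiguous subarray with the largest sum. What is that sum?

Using Kadane's algorithm on [0, -18, -8, 16, 16, 3, 0, -8, 6, -6]:

Scanning through the array:
Position 1 (value -18): max_ending_here = -18, max_so_far = 0
Position 2 (value -8): max_ending_here = -8, max_so_far = 0
Position 3 (value 16): max_ending_here = 16, max_so_far = 16
Position 4 (value 16): max_ending_here = 32, max_so_far = 32
Position 5 (value 3): max_ending_here = 35, max_so_far = 35
Position 6 (value 0): max_ending_here = 35, max_so_far = 35
Position 7 (value -8): max_ending_here = 27, max_so_far = 35
Position 8 (value 6): max_ending_here = 33, max_so_far = 35
Position 9 (value -6): max_ending_here = 27, max_so_far = 35

Maximum subarray: [16, 16, 3]
Maximum sum: 35

The maximum subarray is [16, 16, 3] with sum 35. This subarray runs from index 3 to index 5.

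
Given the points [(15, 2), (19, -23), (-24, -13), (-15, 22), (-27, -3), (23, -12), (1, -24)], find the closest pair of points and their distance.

Computing all pairwise distances among 7 points:

d((15, 2), (19, -23)) = 25.318
d((15, 2), (-24, -13)) = 41.7852
d((15, 2), (-15, 22)) = 36.0555
d((15, 2), (-27, -3)) = 42.2966
d((15, 2), (23, -12)) = 16.1245
d((15, 2), (1, -24)) = 29.5296
d((19, -23), (-24, -13)) = 44.1475
d((19, -23), (-15, 22)) = 56.4004
d((19, -23), (-27, -3)) = 50.1597
d((19, -23), (23, -12)) = 11.7047
d((19, -23), (1, -24)) = 18.0278
d((-24, -13), (-15, 22)) = 36.1386
d((-24, -13), (-27, -3)) = 10.4403 <-- minimum
d((-24, -13), (23, -12)) = 47.0106
d((-24, -13), (1, -24)) = 27.313
d((-15, 22), (-27, -3)) = 27.7308
d((-15, 22), (23, -12)) = 50.9902
d((-15, 22), (1, -24)) = 48.7032
d((-27, -3), (23, -12)) = 50.8035
d((-27, -3), (1, -24)) = 35.0
d((23, -12), (1, -24)) = 25.0599

Closest pair: (-24, -13) and (-27, -3) with distance 10.4403

The closest pair is (-24, -13) and (-27, -3) with Euclidean distance 10.4403. For 7 points, brute-force pairwise comparison is shown above. For large n, the divide-and-conquer algorithm (sort by x, recurse on halves, check the dividing strip) achieves O(n log n).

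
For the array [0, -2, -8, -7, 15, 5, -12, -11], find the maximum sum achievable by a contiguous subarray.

Using Kadane's algorithm on [0, -2, -8, -7, 15, 5, -12, -11]:

Scanning through the array:
Position 1 (value -2): max_ending_here = -2, max_so_far = 0
Position 2 (value -8): max_ending_here = -8, max_so_far = 0
Position 3 (value -7): max_ending_here = -7, max_so_far = 0
Position 4 (value 15): max_ending_here = 15, max_so_far = 15
Position 5 (value 5): max_ending_here = 20, max_so_far = 20
Position 6 (value -12): max_ending_here = 8, max_so_far = 20
Position 7 (value -11): max_ending_here = -3, max_so_far = 20

Maximum subarray: [15, 5]
Maximum sum: 20

The maximum subarray is [15, 5] with sum 20. This subarray runs from index 4 to index 5.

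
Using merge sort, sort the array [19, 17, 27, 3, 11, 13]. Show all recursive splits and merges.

Merge sort trace:

Split: [19, 17, 27, 3, 11, 13] -> [19, 17, 27] and [3, 11, 13]
  Split: [19, 17, 27] -> [19] and [17, 27]
    Split: [17, 27] -> [17] and [27]
    Merge: [17] + [27] -> [17, 27]
  Merge: [19] + [17, 27] -> [17, 19, 27]
  Split: [3, 11, 13] -> [3] and [11, 13]
    Split: [11, 13] -> [11] and [13]
    Merge: [11] + [13] -> [11, 13]
  Merge: [3] + [11, 13] -> [3, 11, 13]
Merge: [17, 19, 27] + [3, 11, 13] -> [3, 11, 13, 17, 19, 27]

Final sorted array: [3, 11, 13, 17, 19, 27]

The merge sort proceeds by recursively splitting the array and merging sorted halves.
After all merges, the sorted array is [3, 11, 13, 17, 19, 27].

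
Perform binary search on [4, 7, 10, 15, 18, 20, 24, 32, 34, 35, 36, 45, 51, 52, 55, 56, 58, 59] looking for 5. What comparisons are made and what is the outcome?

Binary search for 5 in [4, 7, 10, 15, 18, 20, 24, 32, 34, 35, 36, 45, 51, 52, 55, 56, 58, 59]:

lo=0, hi=17, mid=8, arr[mid]=34 -> 34 > 5, search left half
lo=0, hi=7, mid=3, arr[mid]=15 -> 15 > 5, search left half
lo=0, hi=2, mid=1, arr[mid]=7 -> 7 > 5, search left half
lo=0, hi=0, mid=0, arr[mid]=4 -> 4 < 5, search right half
lo=1 > hi=0, target 5 not found

Binary search determines that 5 is not in the array after 4 comparisons. The search space was exhausted without finding the target.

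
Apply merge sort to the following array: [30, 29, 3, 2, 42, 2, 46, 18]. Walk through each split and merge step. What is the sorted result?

Merge sort trace:

Split: [30, 29, 3, 2, 42, 2, 46, 18] -> [30, 29, 3, 2] and [42, 2, 46, 18]
  Split: [30, 29, 3, 2] -> [30, 29] and [3, 2]
    Split: [30, 29] -> [30] and [29]
    Merge: [30] + [29] -> [29, 30]
    Split: [3, 2] -> [3] and [2]
    Merge: [3] + [2] -> [2, 3]
  Merge: [29, 30] + [2, 3] -> [2, 3, 29, 30]
  Split: [42, 2, 46, 18] -> [42, 2] and [46, 18]
    Split: [42, 2] -> [42] and [2]
    Merge: [42] + [2] -> [2, 42]
    Split: [46, 18] -> [46] and [18]
    Merge: [46] + [18] -> [18, 46]
  Merge: [2, 42] + [18, 46] -> [2, 18, 42, 46]
Merge: [2, 3, 29, 30] + [2, 18, 42, 46] -> [2, 2, 3, 18, 29, 30, 42, 46]

Final sorted array: [2, 2, 3, 18, 29, 30, 42, 46]

The merge sort proceeds by recursively splitting the array and merging sorted halves.
After all merges, the sorted array is [2, 2, 3, 18, 29, 30, 42, 46].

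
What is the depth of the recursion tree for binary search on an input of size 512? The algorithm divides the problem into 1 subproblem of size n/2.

For divide and conquer with division factor 2:

Problem sizes at each level:
Level 0: 512
Level 1: 256
Level 2: 128
Level 3: 64
Level 4: 32
Level 5: 16
Level 6: 8
Level 7: 4
Level 8: 2
Level 9: 1

The root is level 0 and the size-1 base case is level 9 (the tree spans levels 0 through 9, i.e. 10 levels counting the root), so the depth is the number of divisions: log_2(512) = 9

The recursion tree depth is log_2(512) = 9. At each level, the problem size is divided by 2, so it takes 9 divisions to reduce to a base case of size 1. The algorithm makes 1 recursive call at each level.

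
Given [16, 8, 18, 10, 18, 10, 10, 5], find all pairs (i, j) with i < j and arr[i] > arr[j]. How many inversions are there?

Finding inversions in [16, 8, 18, 10, 18, 10, 10, 5]:

(0, 1): arr[0]=16 > arr[1]=8
(0, 3): arr[0]=16 > arr[3]=10
(0, 5): arr[0]=16 > arr[5]=10
(0, 6): arr[0]=16 > arr[6]=10
(0, 7): arr[0]=16 > arr[7]=5
(1, 7): arr[1]=8 > arr[7]=5
(2, 3): arr[2]=18 > arr[3]=10
(2, 5): arr[2]=18 > arr[5]=10
(2, 6): arr[2]=18 > arr[6]=10
(2, 7): arr[2]=18 > arr[7]=5
(3, 7): arr[3]=10 > arr[7]=5
(4, 5): arr[4]=18 > arr[5]=10
(4, 6): arr[4]=18 > arr[6]=10
(4, 7): arr[4]=18 > arr[7]=5
(5, 7): arr[5]=10 > arr[7]=5
(6, 7): arr[6]=10 > arr[7]=5

Total inversions: 16

The array has 16 inversion(s): (0,1), (0,3), (0,5), (0,6), (0,7), (1,7), (2,3), (2,5), (2,6), (2,7), (3,7), (4,5), (4,6), (4,7), (5,7), (6,7). Each pair (i,j) satisfies i < j and arr[i] > arr[j].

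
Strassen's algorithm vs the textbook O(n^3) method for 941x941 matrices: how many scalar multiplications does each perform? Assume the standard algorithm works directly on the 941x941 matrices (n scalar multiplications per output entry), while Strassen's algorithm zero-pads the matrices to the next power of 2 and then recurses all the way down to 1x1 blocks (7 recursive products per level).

Matrix multiplication for 941x941 matrices:

Strassen's algorithm requires power-of-2 dimensions. Pad 941x941 to 1024x1024 (next power of 2).

Standard algorithm: 941^3 = 833237621 multiplications
Strassen's algorithm: 7^(log2(1024)) = 7^10 = 282475249 multiplications
Savings: 833237621 - 282475249 = 550762372 multiplications

Standard: 833237621 multiplications (941^3). Strassen: 282475249 multiplications (7^10, after padding to 1024x1024). Strassen reduces 8 recursive multiplications to 7 at each level.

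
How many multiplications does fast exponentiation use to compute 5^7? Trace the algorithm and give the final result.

Computing 5^7 by squaring (build up from 5^1; each line after the first costs one multiplication):

5^1 = 5
5^2 = (5^1)^2 = 5^2 = 25
5^3 = 5 * 5^2 = 5 * 25 = 125
5^6 = (5^3)^2 = 125^2 = 15625
5^7 = 5 * 5^6 = 5 * 15625 = 78125

Result: 78125
Multiplications needed: 4 (4 lines after 5^1)

5^7 = 78125. Using exponentiation by squaring, this requires 4 multiplications. The key idea: if the exponent is even, square the half-power; if odd, multiply by the base once.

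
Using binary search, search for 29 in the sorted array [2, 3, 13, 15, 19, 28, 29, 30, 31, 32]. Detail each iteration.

Binary search for 29 in [2, 3, 13, 15, 19, 28, 29, 30, 31, 32]:

lo=0, hi=9, mid=4, arr[mid]=19 -> 19 < 29, search right half
lo=5, hi=9, mid=7, arr[mid]=30 -> 30 > 29, search left half
lo=5, hi=6, mid=5, arr[mid]=28 -> 28 < 29, search right half
lo=6, hi=6, mid=6, arr[mid]=29 -> Found target at index 6!

Binary search finds 29 at index 6 after 4 comparisons. The search repeatedly halves the search space by comparing with the middle element.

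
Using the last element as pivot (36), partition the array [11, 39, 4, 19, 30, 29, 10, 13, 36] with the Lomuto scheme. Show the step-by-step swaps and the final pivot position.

Lomuto partition with pivot = 36:

Initial array: [11, 39, 4, 19, 30, 29, 10, 13, 36]

arr[0]=11 <= 36: swap with position 0, array becomes [11, 39, 4, 19, 30, 29, 10, 13, 36]
arr[1]=39 > 36: no swap
arr[2]=4 <= 36: swap with position 1, array becomes [11, 4, 39, 19, 30, 29, 10, 13, 36]
arr[3]=19 <= 36: swap with position 2, array becomes [11, 4, 19, 39, 30, 29, 10, 13, 36]
arr[4]=30 <= 36: swap with position 3, array becomes [11, 4, 19, 30, 39, 29, 10, 13, 36]
arr[5]=29 <= 36: swap with position 4, array becomes [11, 4, 19, 30, 29, 39, 10, 13, 36]
arr[6]=10 <= 36: swap with position 5, array becomes [11, 4, 19, 30, 29, 10, 39, 13, 36]
arr[7]=13 <= 36: swap with position 6, array becomes [11, 4, 19, 30, 29, 10, 13, 39, 36]

Place pivot at position 7: [11, 4, 19, 30, 29, 10, 13, 36, 39]
Pivot position: 7

After partitioning with pivot 36, the array becomes [11, 4, 19, 30, 29, 10, 13, 36, 39]. The pivot is placed at index 7. All elements to the left of the pivot are <= 36, and all elements to the right are > 36.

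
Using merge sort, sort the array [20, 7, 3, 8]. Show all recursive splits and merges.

Merge sort trace:

Split: [20, 7, 3, 8] -> [20, 7] and [3, 8]
  Split: [20, 7] -> [20] and [7]
  Merge: [20] + [7] -> [7, 20]
  Split: [3, 8] -> [3] and [8]
  Merge: [3] + [8] -> [3, 8]
Merge: [7, 20] + [3, 8] -> [3, 7, 8, 20]

Final sorted array: [3, 7, 8, 20]

The merge sort proceeds by recursively splitting the array and merging sorted halves.
After all merges, the sorted array is [3, 7, 8, 20].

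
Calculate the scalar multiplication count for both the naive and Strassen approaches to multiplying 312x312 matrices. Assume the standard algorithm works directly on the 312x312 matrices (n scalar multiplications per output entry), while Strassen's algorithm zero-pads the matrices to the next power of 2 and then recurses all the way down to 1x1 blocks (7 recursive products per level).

Matrix multiplication for 312x312 matrices:

Strassen's algorithm requires power-of-2 dimensions. Pad 312x312 to 512x512 (next power of 2).

Standard algorithm: 312^3 = 30371328 multiplications
Strassen's algorithm: 7^(log2(512)) = 7^9 = 40353607 multiplications
Difference: 30371328 - 40353607 = -9982279 (Strassen uses MORE here due to padding overhead — for small or just-over-power-of-2 n, padding can outweigh the per-level savings)

Standard: 30371328 multiplications (312^3). Strassen: 40353607 multiplications (7^9, after padding to 512x512). Strassen reduces 8 recursive multiplications to 7 at each level.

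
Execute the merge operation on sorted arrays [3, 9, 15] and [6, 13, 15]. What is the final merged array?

Merging process:

Compare 3 vs 6: take 3 from left. Merged: [3]
Compare 9 vs 6: take 6 from right. Merged: [3, 6]
Compare 9 vs 13: take 9 from left. Merged: [3, 6, 9]
Compare 15 vs 13: take 13 from right. Merged: [3, 6, 9, 13]
Compare 15 vs 15: take 15 from left. Merged: [3, 6, 9, 13, 15]
Append remaining from right: [15]. Merged: [3, 6, 9, 13, 15, 15]

Final merged array: [3, 6, 9, 13, 15, 15]
Total comparisons: 5

The merged array is [3, 6, 9, 13, 15, 15], requiring 5 comparisons. The merge step runs in O(n) time where n is the total number of elements.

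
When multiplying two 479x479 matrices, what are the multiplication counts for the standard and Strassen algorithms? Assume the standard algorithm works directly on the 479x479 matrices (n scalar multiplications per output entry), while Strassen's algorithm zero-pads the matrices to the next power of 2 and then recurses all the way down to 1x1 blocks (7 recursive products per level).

Matrix multiplication for 479x479 matrices:

Strassen's algorithm requires power-of-2 dimensions. Pad 479x479 to 512x512 (next power of 2).

Standard algorithm: 479^3 = 109902239 multiplications
Strassen's algorithm: 7^(log2(512)) = 7^9 = 40353607 multiplications
Savings: 109902239 - 40353607 = 69548632 multiplications

Standard: 109902239 multiplications (479^3). Strassen: 40353607 multiplications (7^9, after padding to 512x512). Strassen reduces 8 recursive multiplications to 7 at each level.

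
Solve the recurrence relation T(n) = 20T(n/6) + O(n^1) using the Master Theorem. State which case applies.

Master Theorem for T(n) = 20T(n/6) + O(n^1):

a = 20, b = 6, c = 1
log_b(a) = log_6(20) = 1.6720

Case 1: c = 1 < log_6(20) = 1.6720
T(n) = O(n^(log_6 20))

For T(n) = 20T(n/6) + O(n^1): log_6(20) = 1.6720. This is Case 1 of the Master Theorem (c < log_b(a), work dominated by leaves), giving O(n^(log_6 20)).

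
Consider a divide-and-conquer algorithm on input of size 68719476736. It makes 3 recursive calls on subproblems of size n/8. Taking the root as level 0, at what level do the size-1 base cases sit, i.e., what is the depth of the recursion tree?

For divide and conquer with division factor 8:

Problem sizes at each level:
Level 0: 68719476736
Level 1: 8589934592
Level 2: 1073741824
Level 3: 134217728
Level 4: 16777216
Level 5: 2097152
Level 6: 262144
Level 7: 32768
Level 8: 4096
Level 9: 512
Level 10: 64
Level 11: 8
Level 12: 1

The root is level 0 and the size-1 base case is level 12 (the tree spans levels 0 through 12, i.e. 13 levels counting the root), so the depth is the number of divisions: log_8(68719476736) = 12

The recursion tree depth is log_8(68719476736) = 12. At each level, the problem size is divided by 8, so it takes 12 divisions to reduce to a base case of size 1. The algorithm makes 3 recursive calls at each level.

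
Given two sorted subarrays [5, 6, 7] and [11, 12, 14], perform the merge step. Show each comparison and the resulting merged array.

Merging process:

Compare 5 vs 11: take 5 from left. Merged: [5]
Compare 6 vs 11: take 6 from left. Merged: [5, 6]
Compare 7 vs 11: take 7 from left. Merged: [5, 6, 7]
Append remaining from right: [11, 12, 14]. Merged: [5, 6, 7, 11, 12, 14]

Final merged array: [5, 6, 7, 11, 12, 14]
Total comparisons: 3

The merged array is [5, 6, 7, 11, 12, 14], requiring 3 comparisons. The merge step runs in O(n) time where n is the total number of elements.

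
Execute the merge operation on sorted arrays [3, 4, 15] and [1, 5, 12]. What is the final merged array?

Merging process:

Compare 3 vs 1: take 1 from right. Merged: [1]
Compare 3 vs 5: take 3 from left. Merged: [1, 3]
Compare 4 vs 5: take 4 from left. Merged: [1, 3, 4]
Compare 15 vs 5: take 5 from right. Merged: [1, 3, 4, 5]
Compare 15 vs 12: take 12 from right. Merged: [1, 3, 4, 5, 12]
Append remaining from left: [15]. Merged: [1, 3, 4, 5, 12, 15]

Final merged array: [1, 3, 4, 5, 12, 15]
Total comparisons: 5

The merged array is [1, 3, 4, 5, 12, 15], requiring 5 comparisons. The merge step runs in O(n) time where n is the total number of elements.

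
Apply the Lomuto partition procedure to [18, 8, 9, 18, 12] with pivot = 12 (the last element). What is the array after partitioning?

Lomuto partition with pivot = 12:

Initial array: [18, 8, 9, 18, 12]

arr[0]=18 > 12: no swap
arr[1]=8 <= 12: swap with position 0, array becomes [8, 18, 9, 18, 12]
arr[2]=9 <= 12: swap with position 1, array becomes [8, 9, 18, 18, 12]
arr[3]=18 > 12: no swap

Place pivot at position 2: [8, 9, 12, 18, 18]
Pivot position: 2

After partitioning with pivot 12, the array becomes [8, 9, 12, 18, 18]. The pivot is placed at index 2. All elements to the left of the pivot are <= 12, and all elements to the right are > 12.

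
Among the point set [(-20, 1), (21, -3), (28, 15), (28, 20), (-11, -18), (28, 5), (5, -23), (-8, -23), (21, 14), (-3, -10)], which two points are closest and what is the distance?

Computing all pairwise distances among 10 points:

d((-20, 1), (21, -3)) = 41.1947
d((-20, 1), (28, 15)) = 50.0
d((-20, 1), (28, 20)) = 51.6236
d((-20, 1), (-11, -18)) = 21.0238
d((-20, 1), (28, 5)) = 48.1664
d((-20, 1), (5, -23)) = 34.6554
d((-20, 1), (-8, -23)) = 26.8328
d((-20, 1), (21, 14)) = 43.0116
d((-20, 1), (-3, -10)) = 20.2485
d((21, -3), (28, 15)) = 19.3132
d((21, -3), (28, 20)) = 24.0416
d((21, -3), (-11, -18)) = 35.3412
d((21, -3), (28, 5)) = 10.6301
d((21, -3), (5, -23)) = 25.6125
d((21, -3), (-8, -23)) = 35.2278
d((21, -3), (21, 14)) = 17.0
d((21, -3), (-3, -10)) = 25.0
d((28, 15), (28, 20)) = 5.0 <-- minimum
d((28, 15), (-11, -18)) = 51.0882
d((28, 15), (28, 5)) = 10.0
d((28, 15), (5, -23)) = 44.4185
d((28, 15), (-8, -23)) = 52.345
d((28, 15), (21, 14)) = 7.0711
d((28, 15), (-3, -10)) = 39.8246
d((28, 20), (-11, -18)) = 54.4518
d((28, 20), (28, 5)) = 15.0
d((28, 20), (5, -23)) = 48.7647
d((28, 20), (-8, -23)) = 56.0803
d((28, 20), (21, 14)) = 9.2195
d((28, 20), (-3, -10)) = 43.1393
d((-11, -18), (28, 5)) = 45.2769
d((-11, -18), (5, -23)) = 16.7631
d((-11, -18), (-8, -23)) = 5.831
d((-11, -18), (21, 14)) = 45.2548
d((-11, -18), (-3, -10)) = 11.3137
d((28, 5), (5, -23)) = 36.2353
d((28, 5), (-8, -23)) = 45.607
d((28, 5), (21, 14)) = 11.4018
d((28, 5), (-3, -10)) = 34.4384
d((5, -23), (-8, -23)) = 13.0
d((5, -23), (21, 14)) = 40.3113
d((5, -23), (-3, -10)) = 15.2643
d((-8, -23), (21, 14)) = 47.0106
d((-8, -23), (-3, -10)) = 13.9284
d((21, 14), (-3, -10)) = 33.9411

Closest pair: (28, 15) and (28, 20) with distance 5.0

The closest pair is (28, 15) and (28, 20) with Euclidean distance 5.0. For 10 points, brute-force pairwise comparison is shown above. For large n, the divide-and-conquer algorithm (sort by x, recurse on halves, check the dividing strip) achieves O(n log n).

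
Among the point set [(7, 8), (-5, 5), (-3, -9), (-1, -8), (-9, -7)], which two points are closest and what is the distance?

Computing all pairwise distances among 5 points:

d((7, 8), (-5, 5)) = 12.3693
d((7, 8), (-3, -9)) = 19.7231
d((7, 8), (-1, -8)) = 17.8885
d((7, 8), (-9, -7)) = 21.9317
d((-5, 5), (-3, -9)) = 14.1421
d((-5, 5), (-1, -8)) = 13.6015
d((-5, 5), (-9, -7)) = 12.6491
d((-3, -9), (-1, -8)) = 2.2361 <-- minimum
d((-3, -9), (-9, -7)) = 6.3246
d((-1, -8), (-9, -7)) = 8.0623

Closest pair: (-3, -9) and (-1, -8) with distance 2.2361

The closest pair is (-3, -9) and (-1, -8) with Euclidean distance 2.2361. For 5 points, brute-force pairwise comparison is shown above. For large n, the divide-and-conquer algorithm (sort by x, recurse on halves, check the dividing strip) achieves O(n log n).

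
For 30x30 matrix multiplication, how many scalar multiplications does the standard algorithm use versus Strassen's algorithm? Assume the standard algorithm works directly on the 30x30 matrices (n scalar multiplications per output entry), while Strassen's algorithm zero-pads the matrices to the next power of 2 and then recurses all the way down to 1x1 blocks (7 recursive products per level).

Matrix multiplication for 30x30 matrices:

Strassen's algorithm requires power-of-2 dimensions. Pad 30x30 to 32x32 (next power of 2).

Standard algorithm: 30^3 = 27000 multiplications
Strassen's algorithm: 7^(log2(32)) = 7^5 = 16807 multiplications
Savings: 27000 - 16807 = 10193 multiplications

Standard: 27000 multiplications (30^3). Strassen: 16807 multiplications (7^5, after padding to 32x32). Strassen reduces 8 recursive multiplications to 7 at each level.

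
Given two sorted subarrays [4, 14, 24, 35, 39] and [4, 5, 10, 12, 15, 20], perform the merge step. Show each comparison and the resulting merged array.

Merging process:

Compare 4 vs 4: take 4 from left. Merged: [4]
Compare 14 vs 4: take 4 from right. Merged: [4, 4]
Compare 14 vs 5: take 5 from right. Merged: [4, 4, 5]
Compare 14 vs 10: take 10 from right. Merged: [4, 4, 5, 10]
Compare 14 vs 12: take 12 from right. Merged: [4, 4, 5, 10, 12]
Compare 14 vs 15: take 14 from left. Merged: [4, 4, 5, 10, 12, 14]
Compare 24 vs 15: take 15 from right. Merged: [4, 4, 5, 10, 12, 14, 15]
Compare 24 vs 20: take 20 from right. Merged: [4, 4, 5, 10, 12, 14, 15, 20]
Append remaining from left: [24, 35, 39]. Merged: [4, 4, 5, 10, 12, 14, 15, 20, 24, 35, 39]

Final merged array: [4, 4, 5, 10, 12, 14, 15, 20, 24, 35, 39]
Total comparisons: 8

The merged array is [4, 4, 5, 10, 12, 14, 15, 20, 24, 35, 39], requiring 8 comparisons. The merge step runs in O(n) time where n is the total number of elements.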